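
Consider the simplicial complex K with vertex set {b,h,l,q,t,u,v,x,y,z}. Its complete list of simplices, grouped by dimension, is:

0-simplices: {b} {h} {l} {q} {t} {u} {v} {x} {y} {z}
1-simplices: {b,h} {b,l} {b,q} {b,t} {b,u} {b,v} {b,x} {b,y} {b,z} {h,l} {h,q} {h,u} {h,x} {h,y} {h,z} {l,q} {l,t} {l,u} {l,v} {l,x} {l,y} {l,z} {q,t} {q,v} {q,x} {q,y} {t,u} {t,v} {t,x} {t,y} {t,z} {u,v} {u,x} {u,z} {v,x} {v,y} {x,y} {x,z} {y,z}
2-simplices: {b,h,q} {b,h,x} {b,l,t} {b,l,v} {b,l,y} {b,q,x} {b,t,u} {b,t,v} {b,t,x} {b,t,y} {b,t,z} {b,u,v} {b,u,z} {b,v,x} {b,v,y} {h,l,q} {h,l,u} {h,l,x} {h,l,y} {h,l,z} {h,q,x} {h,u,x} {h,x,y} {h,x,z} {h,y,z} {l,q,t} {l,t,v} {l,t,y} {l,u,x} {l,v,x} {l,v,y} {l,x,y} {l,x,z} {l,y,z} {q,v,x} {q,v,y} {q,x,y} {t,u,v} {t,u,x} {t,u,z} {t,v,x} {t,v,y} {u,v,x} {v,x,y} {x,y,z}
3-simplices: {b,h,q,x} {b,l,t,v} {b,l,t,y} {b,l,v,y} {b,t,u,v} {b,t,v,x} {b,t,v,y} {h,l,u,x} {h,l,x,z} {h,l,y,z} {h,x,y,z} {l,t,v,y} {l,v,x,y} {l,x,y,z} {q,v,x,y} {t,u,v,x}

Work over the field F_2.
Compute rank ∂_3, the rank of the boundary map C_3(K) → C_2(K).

rank∂_3=15

n_0=10 n_1=39 n_2=45 n_3=16  [Z2]
∂1: piv[bh,bl,bq,bt,bu,bv,bx,by,bz] rk=9  ker:hl,hq,hu,hx,hy,hz,lq,lt,lu,lv,lx,ly,lz,qt,qv,qx,qy,tu,tv,tx,ty,tz,uv,ux,uz,vx,vy,xy,xz,yz
∂2: piv[bhq,bhx,blt,blv,bly,bqx,btu,btv,btx,bty,btz,buv,buz,bvx,bvy,hlq,hlu,hlx,hly,hlz,hux,hxy,hxz,hyz,lqt,lvx,qvx,qvy,tux] rk=29  ker:hqx,ltv,lty,lux,lvy,lxy,lxz,lyz,qxy,tuv,tuz,tvx,tvy,uvx,vxy,xyz
∂3: piv[bhqx,bltv,blty,blvy,btuv,btvx,btvy,hlux,hlxz,hlyz,hxyz,lvxy,lxyz,qvxy,tuvx] rk=15  ker:ltvy
rk∂_3=15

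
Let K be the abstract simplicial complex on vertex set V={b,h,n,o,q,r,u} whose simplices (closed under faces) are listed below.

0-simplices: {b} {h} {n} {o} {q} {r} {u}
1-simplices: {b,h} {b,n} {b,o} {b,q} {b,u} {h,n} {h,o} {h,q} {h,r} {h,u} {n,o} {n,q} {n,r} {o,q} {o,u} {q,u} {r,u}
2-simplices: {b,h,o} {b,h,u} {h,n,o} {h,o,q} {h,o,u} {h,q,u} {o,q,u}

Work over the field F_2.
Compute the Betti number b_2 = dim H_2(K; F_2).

n_0=7 n_1=17 n_2=7  [Z2]
∂1: piv[bh,bn,bo,bq,bu,hr] rk=6  ker:hn,ho,hq,hu,no,nq,nr,oq,ou,qu,ru
∂2: piv[bho,bhu,hno,hoq,hou,hqu] rk=6  ker:oqu
b_2=(7−6)−0=1

b_2=1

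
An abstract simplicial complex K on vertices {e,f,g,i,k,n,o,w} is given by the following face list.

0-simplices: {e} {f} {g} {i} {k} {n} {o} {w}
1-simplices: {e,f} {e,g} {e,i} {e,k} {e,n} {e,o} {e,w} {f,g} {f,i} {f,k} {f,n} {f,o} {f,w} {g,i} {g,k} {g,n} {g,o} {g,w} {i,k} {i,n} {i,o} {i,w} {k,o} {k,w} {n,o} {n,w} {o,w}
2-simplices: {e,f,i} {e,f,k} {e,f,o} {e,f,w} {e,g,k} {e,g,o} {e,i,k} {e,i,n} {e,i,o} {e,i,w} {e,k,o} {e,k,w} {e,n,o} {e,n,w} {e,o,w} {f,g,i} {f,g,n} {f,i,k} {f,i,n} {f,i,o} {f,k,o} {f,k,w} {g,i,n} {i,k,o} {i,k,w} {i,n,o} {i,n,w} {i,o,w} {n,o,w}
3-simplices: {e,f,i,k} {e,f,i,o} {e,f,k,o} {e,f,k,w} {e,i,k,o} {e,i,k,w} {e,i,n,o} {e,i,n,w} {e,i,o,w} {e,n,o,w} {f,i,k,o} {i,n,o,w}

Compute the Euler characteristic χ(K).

n_0=8 n_1=27 n_2=29 n_3=12
χ=+8−27+29−12=-2

χ(K)=-2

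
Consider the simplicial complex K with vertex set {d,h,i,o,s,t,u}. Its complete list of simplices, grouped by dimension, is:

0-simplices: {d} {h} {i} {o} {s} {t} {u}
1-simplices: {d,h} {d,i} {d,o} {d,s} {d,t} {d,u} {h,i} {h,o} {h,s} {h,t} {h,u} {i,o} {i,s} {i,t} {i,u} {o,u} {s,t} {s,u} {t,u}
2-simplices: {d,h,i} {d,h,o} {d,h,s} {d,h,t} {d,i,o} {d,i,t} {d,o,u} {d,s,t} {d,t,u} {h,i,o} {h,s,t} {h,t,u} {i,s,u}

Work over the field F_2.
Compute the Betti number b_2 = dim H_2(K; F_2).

b_2=2

n_0=7 n_1=19 n_2=13  [Z2]
∂1: piv[dh,di,do,ds,dt,du] rk=6  ker:hi,ho,hs,ht,hu,io,is,it,iu,ou,st,su,tu
∂2: piv[dhi,dho,dhs,dht,dio,dit,dou,dst,dtu,htu,isu] rk=11  ker:hio,hst
b_2=(13−11)−0=2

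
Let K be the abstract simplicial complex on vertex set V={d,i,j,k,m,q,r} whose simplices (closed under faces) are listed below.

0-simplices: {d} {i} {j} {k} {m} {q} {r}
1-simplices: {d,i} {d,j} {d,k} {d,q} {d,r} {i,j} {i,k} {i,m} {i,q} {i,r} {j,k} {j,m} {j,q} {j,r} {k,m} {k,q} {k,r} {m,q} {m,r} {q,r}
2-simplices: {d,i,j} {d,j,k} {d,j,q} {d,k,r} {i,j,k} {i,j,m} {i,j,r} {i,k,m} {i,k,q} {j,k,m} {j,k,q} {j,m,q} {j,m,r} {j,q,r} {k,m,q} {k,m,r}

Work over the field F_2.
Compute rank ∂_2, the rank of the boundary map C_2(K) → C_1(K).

n_0=7 n_1=20 n_2=16  [Z2]
∂1: piv[di,dj,dk,dq,dr,im] rk=6  ker:ij,ik,iq,ir,jk,jm,jq,jr,km,kq,kr,mq,mr,qr
∂2: piv[dij,djk,djq,dkr,ijk,ijm,ijr,ikm,ikq,jkq,jmq,jmr,jqr,kmr] rk=14  ker:jkm,kmq
rk∂_2=14

rank∂_2=14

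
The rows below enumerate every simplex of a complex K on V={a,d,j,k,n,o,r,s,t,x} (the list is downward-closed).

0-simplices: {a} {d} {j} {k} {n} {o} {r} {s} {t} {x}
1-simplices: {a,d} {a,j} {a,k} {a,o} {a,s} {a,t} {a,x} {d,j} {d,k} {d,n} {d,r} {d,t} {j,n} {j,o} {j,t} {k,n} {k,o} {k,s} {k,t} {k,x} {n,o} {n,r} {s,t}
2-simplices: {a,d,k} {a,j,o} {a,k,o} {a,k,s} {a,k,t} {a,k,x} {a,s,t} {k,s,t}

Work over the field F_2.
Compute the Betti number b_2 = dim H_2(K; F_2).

b_2=1

n_0=10 n_1=23 n_2=8  [Z2]
∂1: piv[ad,aj,ak,ao,as,at,ax,dn,dr] rk=9  ker:dj,dk,dt,jn,jo,jt,kn,ko,ks,kt,kx,no,nr,st
∂2: piv[adk,ajo,ako,aks,akt,akx,ast] rk=7  ker:kst
b_2=(8−7)−0=1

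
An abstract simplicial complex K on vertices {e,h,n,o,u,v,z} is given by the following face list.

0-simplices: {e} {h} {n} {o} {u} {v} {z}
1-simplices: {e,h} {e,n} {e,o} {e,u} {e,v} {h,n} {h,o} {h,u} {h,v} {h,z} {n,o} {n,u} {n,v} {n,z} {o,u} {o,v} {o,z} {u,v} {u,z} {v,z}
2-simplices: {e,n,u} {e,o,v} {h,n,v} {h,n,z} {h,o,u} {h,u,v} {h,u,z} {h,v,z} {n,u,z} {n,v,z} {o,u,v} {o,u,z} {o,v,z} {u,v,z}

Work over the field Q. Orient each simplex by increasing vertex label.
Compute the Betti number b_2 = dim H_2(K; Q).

b_2=3

n_0=7 n_1=20 n_2=14  [Q]
∂1: piv[eh,en,eo,eu,ev,hz] rk=6  ker:hn,ho,hu,hv,no,nu,nv,nz,ou,ov,oz,uv,uz,vz
∂2: piv[enu,eov,hnv,hnz,hou,huv,huz,hvz,nuz,ouv,ouz] rk=11  ker:nvz,ovz,uvz
b_2=(14−11)−0=3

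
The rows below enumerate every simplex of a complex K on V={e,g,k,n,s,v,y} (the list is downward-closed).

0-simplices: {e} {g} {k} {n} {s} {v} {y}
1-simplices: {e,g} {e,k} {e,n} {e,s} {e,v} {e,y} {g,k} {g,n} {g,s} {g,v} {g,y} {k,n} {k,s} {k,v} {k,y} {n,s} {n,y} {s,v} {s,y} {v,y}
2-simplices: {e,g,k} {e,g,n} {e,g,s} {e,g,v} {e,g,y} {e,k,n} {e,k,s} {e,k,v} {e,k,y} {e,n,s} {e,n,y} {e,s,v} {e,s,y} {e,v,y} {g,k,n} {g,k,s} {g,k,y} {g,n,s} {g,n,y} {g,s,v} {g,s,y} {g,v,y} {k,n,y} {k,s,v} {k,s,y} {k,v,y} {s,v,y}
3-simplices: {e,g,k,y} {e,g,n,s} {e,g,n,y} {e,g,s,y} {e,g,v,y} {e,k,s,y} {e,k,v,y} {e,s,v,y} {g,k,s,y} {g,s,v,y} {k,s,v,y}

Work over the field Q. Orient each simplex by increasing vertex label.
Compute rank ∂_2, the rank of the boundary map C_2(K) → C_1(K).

n_0=7 n_1=20 n_2=27 n_3=11  [Q]
∂1: piv[eg,ek,en,es,ev,ey] rk=6  ker:gk,gn,gs,gv,gy,kn,ks,kv,ky,ns,ny,sv,sy,vy
∂2: piv[egk,egn,egs,egv,egy,ekn,eks,ekv,eky,ens,eny,esv,esy,evy] rk=14  ker:gkn,gks,gky,gns,gny,gsv,gsy,gvy,kny,ksv,ksy,kvy,svy
∂3: piv[egky,egns,egny,egsy,egvy,eksy,ekvy,esvy,gksy,gsvy,ksvy] rk=11
rk∂_2=14

rank∂_2=14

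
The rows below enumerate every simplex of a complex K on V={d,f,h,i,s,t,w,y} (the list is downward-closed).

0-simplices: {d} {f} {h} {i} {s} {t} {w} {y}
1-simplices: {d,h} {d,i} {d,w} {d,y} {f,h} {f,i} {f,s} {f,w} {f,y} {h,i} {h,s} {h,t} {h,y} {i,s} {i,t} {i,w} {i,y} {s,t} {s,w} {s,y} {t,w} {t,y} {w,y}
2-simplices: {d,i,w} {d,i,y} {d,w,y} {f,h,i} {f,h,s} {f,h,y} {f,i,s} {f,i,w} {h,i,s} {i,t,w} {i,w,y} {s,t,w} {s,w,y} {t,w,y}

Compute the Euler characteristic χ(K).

χ(K)=-1

n_0=8 n_1=23 n_2=14
χ=+8−23+14=-1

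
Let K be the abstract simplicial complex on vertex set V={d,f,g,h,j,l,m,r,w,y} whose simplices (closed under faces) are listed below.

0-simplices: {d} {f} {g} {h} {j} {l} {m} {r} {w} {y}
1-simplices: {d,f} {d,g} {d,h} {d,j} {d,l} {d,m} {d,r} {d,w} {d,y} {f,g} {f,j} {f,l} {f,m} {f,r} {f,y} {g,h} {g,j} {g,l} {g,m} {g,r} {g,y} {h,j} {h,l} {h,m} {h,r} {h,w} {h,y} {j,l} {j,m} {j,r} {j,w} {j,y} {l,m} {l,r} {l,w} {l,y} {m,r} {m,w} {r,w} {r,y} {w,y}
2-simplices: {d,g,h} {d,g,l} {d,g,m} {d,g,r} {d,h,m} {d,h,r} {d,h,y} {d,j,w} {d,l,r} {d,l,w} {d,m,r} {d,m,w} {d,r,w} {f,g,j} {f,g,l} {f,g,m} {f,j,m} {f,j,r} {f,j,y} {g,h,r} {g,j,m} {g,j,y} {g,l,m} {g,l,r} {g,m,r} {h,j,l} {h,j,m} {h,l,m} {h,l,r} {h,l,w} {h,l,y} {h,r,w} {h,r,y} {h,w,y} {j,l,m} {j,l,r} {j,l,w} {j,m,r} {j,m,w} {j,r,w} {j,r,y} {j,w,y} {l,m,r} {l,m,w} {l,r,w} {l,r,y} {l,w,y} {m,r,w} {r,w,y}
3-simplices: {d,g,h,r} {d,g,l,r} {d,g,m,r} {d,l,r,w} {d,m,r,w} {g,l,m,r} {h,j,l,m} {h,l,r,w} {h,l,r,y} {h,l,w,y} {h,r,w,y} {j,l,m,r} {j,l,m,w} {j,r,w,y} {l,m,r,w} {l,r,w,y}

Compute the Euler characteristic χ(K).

n_0=10 n_1=41 n_2=49 n_3=16
χ=+10−41+49−16=2

χ(K)=2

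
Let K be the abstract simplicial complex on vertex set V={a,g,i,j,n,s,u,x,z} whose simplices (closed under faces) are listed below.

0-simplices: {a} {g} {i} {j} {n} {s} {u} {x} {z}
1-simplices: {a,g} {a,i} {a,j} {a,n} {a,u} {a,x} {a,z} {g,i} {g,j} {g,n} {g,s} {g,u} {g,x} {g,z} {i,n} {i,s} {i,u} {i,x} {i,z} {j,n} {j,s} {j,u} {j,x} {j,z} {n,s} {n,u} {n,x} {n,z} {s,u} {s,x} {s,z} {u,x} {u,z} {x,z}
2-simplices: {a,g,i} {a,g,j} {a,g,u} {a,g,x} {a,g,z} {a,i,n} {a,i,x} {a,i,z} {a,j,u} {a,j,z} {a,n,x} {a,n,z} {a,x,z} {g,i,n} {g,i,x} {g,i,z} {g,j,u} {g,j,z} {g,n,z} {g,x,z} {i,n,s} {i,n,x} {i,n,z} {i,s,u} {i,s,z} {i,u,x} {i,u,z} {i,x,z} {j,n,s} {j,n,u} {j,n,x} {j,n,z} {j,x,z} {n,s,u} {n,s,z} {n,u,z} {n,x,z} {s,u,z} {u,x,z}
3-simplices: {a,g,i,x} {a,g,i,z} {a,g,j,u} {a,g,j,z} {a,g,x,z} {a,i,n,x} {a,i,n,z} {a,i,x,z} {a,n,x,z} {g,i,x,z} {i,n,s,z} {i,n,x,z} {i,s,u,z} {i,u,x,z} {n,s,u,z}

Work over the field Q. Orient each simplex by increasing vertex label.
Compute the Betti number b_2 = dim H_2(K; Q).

b_2=2

n_0=9 n_1=34 n_2=39 n_3=15  [Q]
∂1: piv[ag,ai,aj,an,au,ax,az,gs] rk=8  ker:gi,gj,gn,gu,gx,gz,in,is,iu,ix,iz,jn,js,ju,jx,jz,ns,nu,nx,nz,su,sx,sz,ux,uz,xz
∂2: piv[agi,agj,agu,agx,agz,ain,aix,aiz,aju,ajz,anx,anz,axz,gin,ins,isu,isz,iux,iuz,jns,jnu,jnx,jnz,nsu] rk=24  ker:gix,giz,gju,gjz,gnz,gxz,inx,inz,ixz,jxz,nsz,nuz,nxz,suz,uxz
∂3: piv[agix,agiz,agju,agjz,agxz,ainx,ainz,aixz,anxz,insz,isuz,iuxz,nsuz] rk=13  ker:gixz,inxz
b_2=(39−24)−13=2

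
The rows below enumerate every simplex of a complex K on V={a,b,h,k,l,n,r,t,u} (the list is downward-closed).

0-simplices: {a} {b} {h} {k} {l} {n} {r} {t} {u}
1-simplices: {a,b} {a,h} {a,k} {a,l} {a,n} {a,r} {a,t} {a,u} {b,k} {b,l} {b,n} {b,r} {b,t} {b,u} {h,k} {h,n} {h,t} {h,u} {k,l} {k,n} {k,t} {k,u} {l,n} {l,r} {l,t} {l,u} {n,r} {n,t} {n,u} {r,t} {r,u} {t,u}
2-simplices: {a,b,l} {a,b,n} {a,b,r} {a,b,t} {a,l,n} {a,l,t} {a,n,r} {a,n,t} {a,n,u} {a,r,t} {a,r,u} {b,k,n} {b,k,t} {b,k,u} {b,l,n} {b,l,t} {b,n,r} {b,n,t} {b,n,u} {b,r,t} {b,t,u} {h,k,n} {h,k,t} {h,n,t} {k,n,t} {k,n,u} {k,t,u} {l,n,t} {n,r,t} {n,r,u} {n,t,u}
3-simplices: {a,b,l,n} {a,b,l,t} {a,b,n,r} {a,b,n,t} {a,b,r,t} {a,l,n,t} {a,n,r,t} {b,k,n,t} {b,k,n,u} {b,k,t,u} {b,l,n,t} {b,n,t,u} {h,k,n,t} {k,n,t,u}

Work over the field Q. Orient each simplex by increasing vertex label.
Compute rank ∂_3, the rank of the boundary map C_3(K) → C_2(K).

rank∂_3=12

n_0=9 n_1=32 n_2=31 n_3=14  [Q]
∂1: piv[ab,ah,ak,al,an,ar,at,au] rk=8  ker:bk,bl,bn,br,bt,bu,hk,hn,ht,hu,kl,kn,kt,ku,ln,lr,lt,lu,nr,nt,nu,rt,ru,tu
∂2: piv[abl,abn,abr,abt,aln,alt,anr,ant,anu,art,aru,bkn,bkt,bku,bnu,btu,hkn,hkt] rk=18  ker:bln,blt,bnr,bnt,brt,hnt,knt,knu,ktu,lnt,nrt,nru,ntu
∂3: piv[abln,ablt,abnr,abnt,abrt,alnt,anrt,bknt,bknu,bktu,bntu,hknt] rk=12  ker:blnt,kntu
rk∂_3=12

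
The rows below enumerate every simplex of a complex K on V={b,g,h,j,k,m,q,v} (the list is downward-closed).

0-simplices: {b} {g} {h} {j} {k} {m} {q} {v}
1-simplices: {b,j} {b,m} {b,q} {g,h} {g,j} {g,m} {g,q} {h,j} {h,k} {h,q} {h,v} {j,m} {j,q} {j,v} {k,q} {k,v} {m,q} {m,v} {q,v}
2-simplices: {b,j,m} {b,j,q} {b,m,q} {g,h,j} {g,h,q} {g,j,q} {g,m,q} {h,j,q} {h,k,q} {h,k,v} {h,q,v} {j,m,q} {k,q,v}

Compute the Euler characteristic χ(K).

n_0=8 n_1=19 n_2=13
χ=+8−19+13=2

χ(K)=2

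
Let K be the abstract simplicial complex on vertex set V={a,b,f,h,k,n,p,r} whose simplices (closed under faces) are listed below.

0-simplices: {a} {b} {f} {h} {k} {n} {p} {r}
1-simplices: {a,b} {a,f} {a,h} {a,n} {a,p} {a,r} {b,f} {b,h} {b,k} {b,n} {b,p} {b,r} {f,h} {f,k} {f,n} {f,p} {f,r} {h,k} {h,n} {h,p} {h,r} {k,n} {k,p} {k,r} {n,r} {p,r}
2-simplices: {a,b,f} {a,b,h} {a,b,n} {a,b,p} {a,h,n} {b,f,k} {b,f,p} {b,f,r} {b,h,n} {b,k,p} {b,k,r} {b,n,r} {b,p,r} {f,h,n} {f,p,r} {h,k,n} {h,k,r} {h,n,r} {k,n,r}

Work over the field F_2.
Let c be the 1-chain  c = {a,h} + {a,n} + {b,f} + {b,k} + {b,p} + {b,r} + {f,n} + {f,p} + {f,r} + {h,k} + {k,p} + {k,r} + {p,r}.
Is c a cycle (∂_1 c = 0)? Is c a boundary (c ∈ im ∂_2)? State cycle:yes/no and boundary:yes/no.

n_0=8 n_1=26 n_2=19  [Z2]
∂1: piv[ab,af,ah,an,ap,ar,bk] rk=7  ker:bf,bh,bn,bp,br,fh,fk,fn,fp,fr,hk,hn,hp,hr,kn,kp,kr,nr,pr
∂2: piv[abf,abh,abn,abp,ahn,bfk,bfp,bfr,bkp,bkr,bnr,bpr,fhn,hkn,hkr,hnr] rk=16  ker:bhn,fpr,knr
∂1c = 0
c vs im∂2: residual ≠ 0 ⇒ not boundary

cycle:yes boundary:no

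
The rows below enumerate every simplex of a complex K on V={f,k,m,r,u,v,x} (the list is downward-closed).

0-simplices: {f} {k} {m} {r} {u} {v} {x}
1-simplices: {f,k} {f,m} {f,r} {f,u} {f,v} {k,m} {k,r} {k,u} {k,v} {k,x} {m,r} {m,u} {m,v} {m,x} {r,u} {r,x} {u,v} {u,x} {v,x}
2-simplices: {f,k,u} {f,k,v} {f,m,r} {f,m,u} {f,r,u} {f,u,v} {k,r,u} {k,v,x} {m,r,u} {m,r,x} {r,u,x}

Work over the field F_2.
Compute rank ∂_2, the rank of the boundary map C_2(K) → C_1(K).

rank∂_2=10

n_0=7 n_1=19 n_2=11  [Z2]
∂1: piv[fk,fm,fr,fu,fv,kx] rk=6  ker:km,kr,ku,kv,mr,mu,mv,mx,ru,rx,uv,ux,vx
∂2: piv[fku,fkv,fmr,fmu,fru,fuv,kru,kvx,mrx,rux] rk=10  ker:mru
rk∂_2=10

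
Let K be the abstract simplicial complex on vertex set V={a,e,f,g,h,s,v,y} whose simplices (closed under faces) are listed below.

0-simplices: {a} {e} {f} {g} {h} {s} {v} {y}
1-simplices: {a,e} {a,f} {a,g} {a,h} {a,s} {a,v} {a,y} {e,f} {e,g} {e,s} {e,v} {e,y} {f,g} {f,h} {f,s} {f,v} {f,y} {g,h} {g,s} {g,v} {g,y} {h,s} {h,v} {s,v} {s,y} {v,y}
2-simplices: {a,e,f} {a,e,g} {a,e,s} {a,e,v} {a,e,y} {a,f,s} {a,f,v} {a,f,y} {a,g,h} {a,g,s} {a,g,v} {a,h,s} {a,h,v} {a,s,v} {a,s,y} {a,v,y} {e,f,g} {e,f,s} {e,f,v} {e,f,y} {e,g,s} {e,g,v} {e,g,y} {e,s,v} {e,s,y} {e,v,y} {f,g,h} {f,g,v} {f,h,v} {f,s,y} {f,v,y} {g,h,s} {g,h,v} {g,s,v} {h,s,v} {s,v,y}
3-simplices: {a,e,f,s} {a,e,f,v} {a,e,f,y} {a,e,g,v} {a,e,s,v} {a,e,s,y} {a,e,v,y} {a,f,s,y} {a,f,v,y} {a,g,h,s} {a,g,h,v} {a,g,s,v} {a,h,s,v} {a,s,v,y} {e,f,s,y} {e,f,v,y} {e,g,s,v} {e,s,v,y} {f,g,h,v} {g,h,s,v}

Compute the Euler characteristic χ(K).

n_0=8 n_1=26 n_2=36 n_3=20
χ=+8−26+36−20=-2

χ(K)=-2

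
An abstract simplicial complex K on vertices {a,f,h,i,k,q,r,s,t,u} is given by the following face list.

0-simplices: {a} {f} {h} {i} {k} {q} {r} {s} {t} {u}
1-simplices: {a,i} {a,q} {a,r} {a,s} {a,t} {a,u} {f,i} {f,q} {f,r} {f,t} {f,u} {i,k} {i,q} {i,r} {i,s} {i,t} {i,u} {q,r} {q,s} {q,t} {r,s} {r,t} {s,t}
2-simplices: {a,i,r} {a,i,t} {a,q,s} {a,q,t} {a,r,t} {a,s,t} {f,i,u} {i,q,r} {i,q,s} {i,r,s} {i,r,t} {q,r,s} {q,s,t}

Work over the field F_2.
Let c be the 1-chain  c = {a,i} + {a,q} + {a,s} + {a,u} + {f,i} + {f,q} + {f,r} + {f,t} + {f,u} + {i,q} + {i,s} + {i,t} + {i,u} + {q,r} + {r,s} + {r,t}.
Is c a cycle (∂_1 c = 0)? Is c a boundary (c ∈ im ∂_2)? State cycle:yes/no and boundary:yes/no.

cycle:no boundary:no

n_0=10 n_1=23 n_2=13  [Z2]
∂1: piv[ai,aq,ar,as,at,au,fi,ik] rk=8  ker:fq,fr,ft,fu,iq,ir,is,it,iu,qr,qs,qt,rs,rt,st
∂2: piv[air,ait,aqs,aqt,art,ast,fiu,iqr,iqs,irs] rk=10  ker:irt,qrs,qst
∂1c = {f} + {s} + {t} + {u}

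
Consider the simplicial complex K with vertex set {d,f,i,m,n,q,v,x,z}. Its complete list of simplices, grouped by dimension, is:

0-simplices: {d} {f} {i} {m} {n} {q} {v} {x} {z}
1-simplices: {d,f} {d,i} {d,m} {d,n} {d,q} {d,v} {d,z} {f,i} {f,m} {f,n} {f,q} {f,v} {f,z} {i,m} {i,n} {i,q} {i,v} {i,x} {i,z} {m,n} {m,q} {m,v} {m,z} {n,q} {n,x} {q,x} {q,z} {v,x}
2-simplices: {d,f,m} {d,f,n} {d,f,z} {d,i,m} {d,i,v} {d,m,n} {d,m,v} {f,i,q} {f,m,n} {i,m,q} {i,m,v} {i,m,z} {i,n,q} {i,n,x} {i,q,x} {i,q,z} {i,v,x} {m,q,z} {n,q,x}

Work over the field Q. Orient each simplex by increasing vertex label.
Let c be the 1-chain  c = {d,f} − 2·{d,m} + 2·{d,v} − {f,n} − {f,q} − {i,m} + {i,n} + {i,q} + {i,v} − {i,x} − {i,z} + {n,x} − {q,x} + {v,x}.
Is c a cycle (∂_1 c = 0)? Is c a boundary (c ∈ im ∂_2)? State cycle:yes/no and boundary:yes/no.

n_0=9 n_1=28 n_2=19  [Q]
∂1: piv[df,di,dm,dn,dq,dv,dz,ix] rk=8  ker:fi,fm,fn,fq,fv,fz,im,in,iq,iv,iz,mn,mq,mv,mz,nq,nx,qx,qz,vx
∂2: piv[dfm,dfn,dfz,dim,div,dmn,dmv,fiq,imq,imz,inq,inx,iqx,iqz,ivx] rk=15  ker:fmn,imv,mqz,nqx
∂1c = −{d} + 3·{f} − 3·{m} − {n} + {q} + 2·{v} − {z}

cycle:no boundary:no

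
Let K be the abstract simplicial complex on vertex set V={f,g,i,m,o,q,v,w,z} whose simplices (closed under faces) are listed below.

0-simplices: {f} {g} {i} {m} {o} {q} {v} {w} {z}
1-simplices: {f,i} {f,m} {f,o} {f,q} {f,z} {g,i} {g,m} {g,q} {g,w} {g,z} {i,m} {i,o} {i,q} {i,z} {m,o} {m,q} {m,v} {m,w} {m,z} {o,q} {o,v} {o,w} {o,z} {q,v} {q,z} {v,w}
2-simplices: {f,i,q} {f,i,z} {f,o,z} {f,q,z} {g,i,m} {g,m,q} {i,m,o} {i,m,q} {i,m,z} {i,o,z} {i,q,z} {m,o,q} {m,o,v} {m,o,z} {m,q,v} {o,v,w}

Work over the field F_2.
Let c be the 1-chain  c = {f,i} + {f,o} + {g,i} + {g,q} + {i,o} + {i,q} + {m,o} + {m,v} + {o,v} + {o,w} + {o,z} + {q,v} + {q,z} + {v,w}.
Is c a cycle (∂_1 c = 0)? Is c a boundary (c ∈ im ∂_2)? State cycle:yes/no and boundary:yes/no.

cycle:yes boundary:yes

n_0=9 n_1=26 n_2=16  [Z2]
∂1: piv[fi,fm,fo,fq,fz,gi,gw,mv] rk=8  ker:gm,gq,gz,im,io,iq,iz,mo,mq,mw,mz,oq,ov,ow,oz,qv,qz,vw
∂2: piv[fiq,fiz,foz,fqz,gim,gmq,imo,imq,imz,ioz,moq,mov,mqv,ovw] rk=14  ker:iqz,moz
∂1c = 0
c vs im∂2: reduces to 0 ⇒ boundary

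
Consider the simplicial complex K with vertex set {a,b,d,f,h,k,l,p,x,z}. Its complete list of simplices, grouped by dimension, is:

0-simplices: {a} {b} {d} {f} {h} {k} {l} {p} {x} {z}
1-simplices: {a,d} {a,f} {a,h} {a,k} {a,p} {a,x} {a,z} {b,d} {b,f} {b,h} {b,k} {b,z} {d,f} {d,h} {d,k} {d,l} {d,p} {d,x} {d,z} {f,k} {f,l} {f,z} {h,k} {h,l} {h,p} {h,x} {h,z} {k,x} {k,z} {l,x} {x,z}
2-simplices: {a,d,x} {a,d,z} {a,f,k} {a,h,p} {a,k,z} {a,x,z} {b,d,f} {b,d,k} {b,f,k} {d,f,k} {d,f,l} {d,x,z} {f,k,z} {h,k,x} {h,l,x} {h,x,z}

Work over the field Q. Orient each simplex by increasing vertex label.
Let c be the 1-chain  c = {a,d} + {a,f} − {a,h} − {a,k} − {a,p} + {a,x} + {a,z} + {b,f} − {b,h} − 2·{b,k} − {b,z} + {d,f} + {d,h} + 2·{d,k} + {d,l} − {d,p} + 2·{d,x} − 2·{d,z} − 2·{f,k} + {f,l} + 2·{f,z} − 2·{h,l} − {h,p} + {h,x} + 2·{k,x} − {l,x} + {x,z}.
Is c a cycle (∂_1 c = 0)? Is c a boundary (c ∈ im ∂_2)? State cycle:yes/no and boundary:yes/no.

cycle:no boundary:no

n_0=10 n_1=31 n_2=16  [Q]
∂1: piv[ad,af,ah,ak,ap,ax,az,bd,dl] rk=9  ker:bf,bh,bk,bz,df,dh,dk,dp,dx,dz,fk,fl,fz,hk,hl,hp,hx,hz,kx,kz,lx,xz
∂2: piv[adx,adz,afk,ahp,akz,axz,bdf,bdk,bfk,dfl,fkz,hkx,hlx,hxz] rk=14  ker:dfk,dxz
∂1c = −{a} + 3·{b} − 3·{d} + 2·{f} + {h} − 5·{k} + {l} − 3·{p} + 4·{x} + {z}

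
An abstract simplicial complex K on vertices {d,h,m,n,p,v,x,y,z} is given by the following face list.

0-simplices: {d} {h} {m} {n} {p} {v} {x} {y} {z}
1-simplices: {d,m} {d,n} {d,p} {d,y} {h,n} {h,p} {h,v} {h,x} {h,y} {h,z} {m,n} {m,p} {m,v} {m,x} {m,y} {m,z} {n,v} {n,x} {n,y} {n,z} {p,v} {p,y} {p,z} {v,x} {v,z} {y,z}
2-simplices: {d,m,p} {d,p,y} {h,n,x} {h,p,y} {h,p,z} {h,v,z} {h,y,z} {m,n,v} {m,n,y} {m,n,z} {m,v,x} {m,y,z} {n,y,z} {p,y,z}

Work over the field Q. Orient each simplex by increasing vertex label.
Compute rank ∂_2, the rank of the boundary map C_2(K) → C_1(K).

n_0=9 n_1=26 n_2=14  [Q]
∂1: piv[dm,dn,dp,dy,hn,hv,hx,hz] rk=8  ker:hp,hy,mn,mp,mv,mx,my,mz,nv,nx,ny,nz,pv,py,pz,vx,vz,yz
∂2: piv[dmp,dpy,hnx,hpy,hpz,hvz,hyz,mnv,mny,mnz,mvx,myz] rk=12  ker:nyz,pyz
rk∂_2=12

rank∂_2=12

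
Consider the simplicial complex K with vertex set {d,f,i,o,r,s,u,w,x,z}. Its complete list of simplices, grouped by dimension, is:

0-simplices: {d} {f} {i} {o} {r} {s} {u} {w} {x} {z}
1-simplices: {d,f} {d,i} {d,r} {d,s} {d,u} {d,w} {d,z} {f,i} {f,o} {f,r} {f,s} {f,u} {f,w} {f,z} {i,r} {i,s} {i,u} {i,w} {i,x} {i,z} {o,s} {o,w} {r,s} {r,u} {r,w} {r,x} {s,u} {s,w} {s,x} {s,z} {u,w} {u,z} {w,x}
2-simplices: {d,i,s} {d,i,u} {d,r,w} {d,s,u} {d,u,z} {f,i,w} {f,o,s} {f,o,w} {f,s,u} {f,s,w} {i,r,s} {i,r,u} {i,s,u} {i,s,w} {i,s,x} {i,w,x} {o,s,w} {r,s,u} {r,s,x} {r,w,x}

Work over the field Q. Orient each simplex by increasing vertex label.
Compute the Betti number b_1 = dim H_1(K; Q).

n_0=10 n_1=33 n_2=20  [Q]
∂1: piv[df,di,dr,ds,du,dw,dz,fo,ix] rk=9  ker:fi,fr,fs,fu,fw,fz,ir,is,iu,iw,iz,os,ow,rs,ru,rw,rx,su,sw,sx,sz,uw,uz,wx
∂2: piv[dis,diu,drw,dsu,duz,fiw,fos,fow,fsu,fsw,irs,iru,isw,isx,iwx,rsx,rwx] rk=17  ker:isu,osw,rsu
b_1=(33−9)−17=7

b_1=7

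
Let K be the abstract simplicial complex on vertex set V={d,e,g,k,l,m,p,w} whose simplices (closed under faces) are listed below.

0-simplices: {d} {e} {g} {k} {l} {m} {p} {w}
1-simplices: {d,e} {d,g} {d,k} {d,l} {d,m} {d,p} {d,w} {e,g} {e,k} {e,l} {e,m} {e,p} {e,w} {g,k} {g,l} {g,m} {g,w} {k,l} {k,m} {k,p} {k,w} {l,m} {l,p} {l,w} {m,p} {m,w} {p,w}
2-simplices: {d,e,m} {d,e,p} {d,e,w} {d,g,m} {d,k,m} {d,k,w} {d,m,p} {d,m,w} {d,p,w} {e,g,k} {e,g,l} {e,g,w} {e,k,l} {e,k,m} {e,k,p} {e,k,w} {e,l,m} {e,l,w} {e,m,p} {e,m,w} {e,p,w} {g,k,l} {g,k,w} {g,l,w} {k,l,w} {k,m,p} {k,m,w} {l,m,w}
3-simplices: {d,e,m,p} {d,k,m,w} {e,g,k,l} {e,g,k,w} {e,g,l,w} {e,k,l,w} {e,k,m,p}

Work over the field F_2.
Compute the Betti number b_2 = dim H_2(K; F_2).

n_0=8 n_1=27 n_2=28 n_3=7  [Z2]
∂1: piv[de,dg,dk,dl,dm,dp,dw] rk=7  ker:eg,ek,el,em,ep,ew,gk,gl,gm,gw,kl,km,kp,kw,lm,lp,lw,mp,mw,pw
∂2: piv[dem,dep,dew,dgm,dkm,dkw,dmp,dmw,dpw,egk,egl,egw,ekl,ekm,ekp,elm,elw] rk=17  ker:ekw,emp,emw,epw,gkl,gkw,glw,klw,kmp,kmw,lmw
∂3: piv[demp,dkmw,egkl,egkw,eglw,eklw,ekmp] rk=7
b_2=(28−17)−7=4

b_2=4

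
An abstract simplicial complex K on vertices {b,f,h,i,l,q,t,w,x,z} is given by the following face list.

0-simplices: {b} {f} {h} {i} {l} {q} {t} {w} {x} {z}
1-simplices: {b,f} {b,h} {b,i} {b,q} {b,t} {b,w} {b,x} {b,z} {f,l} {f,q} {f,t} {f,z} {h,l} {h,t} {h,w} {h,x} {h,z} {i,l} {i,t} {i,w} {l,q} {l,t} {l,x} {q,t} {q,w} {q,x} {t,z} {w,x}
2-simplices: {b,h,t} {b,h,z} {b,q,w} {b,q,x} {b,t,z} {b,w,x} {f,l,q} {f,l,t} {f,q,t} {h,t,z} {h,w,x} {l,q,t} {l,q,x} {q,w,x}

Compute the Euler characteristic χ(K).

χ(K)=-4

n_0=10 n_1=28 n_2=14
χ=+10−28+14=-4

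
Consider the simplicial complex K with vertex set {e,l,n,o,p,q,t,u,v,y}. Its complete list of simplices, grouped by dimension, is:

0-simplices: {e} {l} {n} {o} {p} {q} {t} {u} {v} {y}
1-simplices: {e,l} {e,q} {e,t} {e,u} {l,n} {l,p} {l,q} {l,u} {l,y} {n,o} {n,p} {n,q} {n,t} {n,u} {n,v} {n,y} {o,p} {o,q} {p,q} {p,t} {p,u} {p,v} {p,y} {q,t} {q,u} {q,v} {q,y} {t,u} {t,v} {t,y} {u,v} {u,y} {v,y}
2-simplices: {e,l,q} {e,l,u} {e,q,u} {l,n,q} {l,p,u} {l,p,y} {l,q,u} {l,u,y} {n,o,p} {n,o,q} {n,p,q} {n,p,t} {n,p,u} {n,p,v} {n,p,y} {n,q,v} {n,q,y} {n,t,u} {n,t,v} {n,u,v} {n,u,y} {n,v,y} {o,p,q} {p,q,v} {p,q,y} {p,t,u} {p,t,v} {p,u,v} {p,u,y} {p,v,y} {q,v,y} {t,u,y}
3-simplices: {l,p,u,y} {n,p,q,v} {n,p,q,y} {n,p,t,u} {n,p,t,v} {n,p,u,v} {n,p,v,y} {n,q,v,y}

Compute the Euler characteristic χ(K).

n_0=10 n_1=33 n_2=32 n_3=8
χ=+10−33+32−8=1

χ(K)=1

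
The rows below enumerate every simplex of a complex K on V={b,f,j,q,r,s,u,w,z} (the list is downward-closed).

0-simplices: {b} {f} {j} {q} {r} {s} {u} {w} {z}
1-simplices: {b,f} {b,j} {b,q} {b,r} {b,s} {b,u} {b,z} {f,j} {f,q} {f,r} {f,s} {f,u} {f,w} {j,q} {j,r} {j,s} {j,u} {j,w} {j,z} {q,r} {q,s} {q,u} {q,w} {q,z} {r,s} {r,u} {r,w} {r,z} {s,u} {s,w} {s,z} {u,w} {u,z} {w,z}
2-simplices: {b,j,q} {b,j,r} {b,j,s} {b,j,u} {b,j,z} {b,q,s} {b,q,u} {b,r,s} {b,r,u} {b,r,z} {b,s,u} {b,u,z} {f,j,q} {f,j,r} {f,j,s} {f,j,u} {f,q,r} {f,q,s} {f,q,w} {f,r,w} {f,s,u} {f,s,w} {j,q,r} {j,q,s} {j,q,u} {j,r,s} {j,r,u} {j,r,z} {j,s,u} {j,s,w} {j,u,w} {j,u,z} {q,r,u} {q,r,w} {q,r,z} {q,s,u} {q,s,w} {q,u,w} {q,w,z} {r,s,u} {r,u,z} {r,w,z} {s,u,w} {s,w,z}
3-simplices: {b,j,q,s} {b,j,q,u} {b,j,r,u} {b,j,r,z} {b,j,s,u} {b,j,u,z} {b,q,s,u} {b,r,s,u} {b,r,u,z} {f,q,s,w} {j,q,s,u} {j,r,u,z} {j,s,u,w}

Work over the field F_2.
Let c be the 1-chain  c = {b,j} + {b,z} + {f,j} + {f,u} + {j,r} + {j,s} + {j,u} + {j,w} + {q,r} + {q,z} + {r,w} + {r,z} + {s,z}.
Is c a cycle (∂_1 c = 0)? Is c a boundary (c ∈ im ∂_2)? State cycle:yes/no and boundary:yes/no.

cycle:yes boundary:yes

n_0=9 n_1=34 n_2=44 n_3=13  [Z2]
∂1: piv[bf,bj,bq,br,bs,bu,bz,fw] rk=8  ker:fj,fq,fr,fs,fu,jq,jr,js,ju,jw,jz,qr,qs,qu,qw,qz,rs,ru,rw,rz,su,sw,sz,uw,uz,wz
∂2: piv[bjq,bjr,bjs,bju,bjz,bqs,bqu,brs,bru,brz,bsu,buz,fjq,fjr,fjs,fju,fqr,fqw,frw,fsw,jsw,juw,qrz,qwz,swz] rk=25  ker:fqs,fsu,jqr,jqs,jqu,jrs,jru,jrz,jsu,juz,qru,qrw,qsu,qsw,quw,rsu,ruz,rwz,suw
∂3: piv[bjqs,bjqu,bjru,bjrz,bjsu,bjuz,bqsu,brsu,bruz,fqsw,jsuw] rk=11  ker:jqsu,jruz
∂1c = 0
c vs im∂2: reduces to 0 ⇒ boundary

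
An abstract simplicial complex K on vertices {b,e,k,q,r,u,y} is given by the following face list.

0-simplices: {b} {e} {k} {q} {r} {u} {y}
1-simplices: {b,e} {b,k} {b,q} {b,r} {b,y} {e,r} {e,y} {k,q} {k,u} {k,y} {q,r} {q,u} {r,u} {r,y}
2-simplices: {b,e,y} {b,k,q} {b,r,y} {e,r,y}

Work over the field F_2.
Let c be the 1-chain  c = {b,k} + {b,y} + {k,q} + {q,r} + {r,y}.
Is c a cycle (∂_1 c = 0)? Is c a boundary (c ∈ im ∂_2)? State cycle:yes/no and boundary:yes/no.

cycle:yes boundary:no

n_0=7 n_1=14 n_2=4  [Z2]
∂1: piv[be,bk,bq,br,by,ku] rk=6  ker:er,ey,kq,ky,qr,qu,ru,ry
∂2: piv[bey,bkq,bry,ery] rk=4
∂1c = 0
c vs im∂2: residual ≠ 0 ⇒ not boundary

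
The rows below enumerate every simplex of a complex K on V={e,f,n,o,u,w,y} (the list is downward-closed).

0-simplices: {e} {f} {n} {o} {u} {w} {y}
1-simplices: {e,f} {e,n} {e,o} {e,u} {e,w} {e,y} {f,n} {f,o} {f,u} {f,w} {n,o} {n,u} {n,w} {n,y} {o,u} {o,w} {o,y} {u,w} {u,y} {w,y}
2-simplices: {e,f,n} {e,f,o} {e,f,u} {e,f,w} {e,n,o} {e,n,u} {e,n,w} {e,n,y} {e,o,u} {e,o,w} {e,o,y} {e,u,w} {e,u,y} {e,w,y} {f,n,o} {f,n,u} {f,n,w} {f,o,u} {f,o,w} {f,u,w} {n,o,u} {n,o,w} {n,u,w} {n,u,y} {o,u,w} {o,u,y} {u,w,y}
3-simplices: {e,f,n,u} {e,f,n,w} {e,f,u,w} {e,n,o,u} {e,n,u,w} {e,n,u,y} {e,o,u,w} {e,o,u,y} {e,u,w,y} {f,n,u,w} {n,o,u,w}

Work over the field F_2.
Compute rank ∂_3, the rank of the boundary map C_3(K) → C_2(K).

rank∂_3=10

n_0=7 n_1=20 n_2=27 n_3=11  [Z2]
∂1: piv[ef,en,eo,eu,ew,ey] rk=6  ker:fn,fo,fu,fw,no,nu,nw,ny,ou,ow,oy,uw,uy,wy
∂2: piv[efn,efo,efu,efw,eno,enu,enw,eny,eou,eow,eoy,euw,euy,ewy] rk=14  ker:fno,fnu,fnw,fou,fow,fuw,nou,now,nuw,nuy,ouw,ouy,uwy
∂3: piv[efnu,efnw,efuw,enou,enuw,enuy,eouw,eouy,euwy,nouw] rk=10  ker:fnuw
rk∂_3=10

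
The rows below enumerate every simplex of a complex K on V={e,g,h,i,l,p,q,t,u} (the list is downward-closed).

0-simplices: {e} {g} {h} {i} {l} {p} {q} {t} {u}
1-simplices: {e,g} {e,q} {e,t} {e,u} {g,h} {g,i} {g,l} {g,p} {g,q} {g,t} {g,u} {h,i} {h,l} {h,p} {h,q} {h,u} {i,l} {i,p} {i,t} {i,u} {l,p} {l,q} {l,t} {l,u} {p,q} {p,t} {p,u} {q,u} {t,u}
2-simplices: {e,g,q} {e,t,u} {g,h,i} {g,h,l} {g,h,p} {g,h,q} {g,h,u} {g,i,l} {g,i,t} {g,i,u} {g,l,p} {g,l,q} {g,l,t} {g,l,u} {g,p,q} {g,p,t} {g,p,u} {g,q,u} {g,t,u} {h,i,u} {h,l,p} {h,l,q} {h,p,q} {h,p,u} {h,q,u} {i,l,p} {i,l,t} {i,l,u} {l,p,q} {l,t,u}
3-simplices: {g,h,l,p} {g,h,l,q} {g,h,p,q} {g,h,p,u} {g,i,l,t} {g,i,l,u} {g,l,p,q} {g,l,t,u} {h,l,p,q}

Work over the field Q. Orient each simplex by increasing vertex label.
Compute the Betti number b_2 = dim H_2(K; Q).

n_0=9 n_1=29 n_2=30 n_3=9  [Q]
∂1: piv[eg,eq,et,eu,gh,gi,gl,gp] rk=8  ker:gq,gt,gu,hi,hl,hp,hq,hu,il,ip,it,iu,lp,lq,lt,lu,pq,pt,pu,qu,tu
∂2: piv[egq,etu,ghi,ghl,ghp,ghq,ghu,gil,git,giu,glp,glq,glt,glu,gpq,gpt,gpu,gqu,gtu,ilp] rk=20  ker:hiu,hlp,hlq,hpq,hpu,hqu,ilt,ilu,lpq,ltu
∂3: piv[ghlp,ghlq,ghpq,ghpu,gilt,gilu,glpq,gltu] rk=8  ker:hlpq
b_2=(30−20)−8=2

b_2=2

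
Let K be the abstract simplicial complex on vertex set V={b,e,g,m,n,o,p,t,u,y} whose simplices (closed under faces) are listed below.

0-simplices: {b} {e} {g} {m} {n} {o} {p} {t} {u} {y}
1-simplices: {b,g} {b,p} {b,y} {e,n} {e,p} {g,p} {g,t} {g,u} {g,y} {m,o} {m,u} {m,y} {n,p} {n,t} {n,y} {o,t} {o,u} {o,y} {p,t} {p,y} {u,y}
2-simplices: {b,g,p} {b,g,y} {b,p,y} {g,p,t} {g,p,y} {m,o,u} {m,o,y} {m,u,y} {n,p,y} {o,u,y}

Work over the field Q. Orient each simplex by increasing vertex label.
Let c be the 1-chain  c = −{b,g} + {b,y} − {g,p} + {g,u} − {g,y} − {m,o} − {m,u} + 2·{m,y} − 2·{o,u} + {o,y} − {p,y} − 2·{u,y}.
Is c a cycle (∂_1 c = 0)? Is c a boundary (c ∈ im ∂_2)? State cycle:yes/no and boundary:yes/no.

cycle:yes boundary:no

n_0=10 n_1=21 n_2=10  [Q]
∂1: piv[bg,bp,by,en,ep,gt,gu,mo,mu] rk=9  ker:gp,gy,my,np,nt,ny,ot,ou,oy,pt,py,uy
∂2: piv[bgp,bgy,bpy,gpt,mou,moy,muy,npy] rk=8  ker:gpy,ouy
∂1c = 0
c vs im∂2: residual ≠ 0 ⇒ not boundary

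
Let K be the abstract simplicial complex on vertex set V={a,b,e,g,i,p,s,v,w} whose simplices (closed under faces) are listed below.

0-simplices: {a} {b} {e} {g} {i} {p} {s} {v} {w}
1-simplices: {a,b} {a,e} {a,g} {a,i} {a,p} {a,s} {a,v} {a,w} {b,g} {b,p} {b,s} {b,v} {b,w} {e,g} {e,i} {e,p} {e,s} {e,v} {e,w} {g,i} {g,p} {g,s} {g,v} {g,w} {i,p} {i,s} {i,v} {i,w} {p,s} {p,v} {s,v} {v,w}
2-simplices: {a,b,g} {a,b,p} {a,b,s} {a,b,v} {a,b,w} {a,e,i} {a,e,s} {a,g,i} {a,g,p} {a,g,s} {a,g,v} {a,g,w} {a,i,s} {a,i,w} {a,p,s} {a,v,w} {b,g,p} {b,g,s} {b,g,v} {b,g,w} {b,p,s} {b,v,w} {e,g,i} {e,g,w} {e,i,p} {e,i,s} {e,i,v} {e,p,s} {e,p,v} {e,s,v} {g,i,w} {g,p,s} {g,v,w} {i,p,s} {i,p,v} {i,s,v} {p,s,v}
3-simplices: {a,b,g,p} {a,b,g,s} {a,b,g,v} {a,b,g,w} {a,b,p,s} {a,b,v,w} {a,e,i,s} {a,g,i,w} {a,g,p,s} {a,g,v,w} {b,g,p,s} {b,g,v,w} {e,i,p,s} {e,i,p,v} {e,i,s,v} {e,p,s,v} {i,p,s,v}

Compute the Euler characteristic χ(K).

χ(K)=-3

n_0=9 n_1=32 n_2=37 n_3=17
χ=+9−32+37−17=-3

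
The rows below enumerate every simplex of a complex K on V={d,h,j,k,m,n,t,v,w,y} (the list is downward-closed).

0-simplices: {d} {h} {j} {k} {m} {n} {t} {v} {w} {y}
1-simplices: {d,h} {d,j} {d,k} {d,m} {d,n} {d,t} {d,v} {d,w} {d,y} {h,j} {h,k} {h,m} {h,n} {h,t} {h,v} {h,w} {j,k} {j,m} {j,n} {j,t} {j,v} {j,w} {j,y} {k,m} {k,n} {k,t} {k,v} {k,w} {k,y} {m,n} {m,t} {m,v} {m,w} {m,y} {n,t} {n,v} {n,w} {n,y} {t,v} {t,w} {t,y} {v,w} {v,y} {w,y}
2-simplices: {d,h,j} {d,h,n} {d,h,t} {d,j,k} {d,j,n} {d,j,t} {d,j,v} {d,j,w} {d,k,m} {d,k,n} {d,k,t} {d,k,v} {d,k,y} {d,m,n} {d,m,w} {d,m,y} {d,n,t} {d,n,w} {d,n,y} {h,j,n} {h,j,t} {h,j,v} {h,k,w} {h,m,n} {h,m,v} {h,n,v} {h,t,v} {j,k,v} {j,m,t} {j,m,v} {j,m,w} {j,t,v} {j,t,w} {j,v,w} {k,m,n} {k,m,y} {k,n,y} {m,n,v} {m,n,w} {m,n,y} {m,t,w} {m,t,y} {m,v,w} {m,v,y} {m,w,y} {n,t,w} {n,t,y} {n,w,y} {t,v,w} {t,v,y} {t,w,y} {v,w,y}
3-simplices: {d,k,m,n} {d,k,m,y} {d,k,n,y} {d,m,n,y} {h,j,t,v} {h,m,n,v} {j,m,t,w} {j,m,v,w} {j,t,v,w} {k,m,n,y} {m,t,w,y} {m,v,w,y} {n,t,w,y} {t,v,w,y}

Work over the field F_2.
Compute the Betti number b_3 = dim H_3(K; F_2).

n_0=10 n_1=44 n_2=52 n_3=14  [Z2]
∂1: piv[dh,dj,dk,dm,dn,dt,dv,dw,dy] rk=9  ker:hj,hk,hm,hn,ht,hv,hw,jk,jm,jn,jt,jv,jw,jy,km,kn,kt,kv,kw,ky,mn,mt,mv,mw,my,nt,nv,nw,ny,tv,tw,ty,vw,vy,wy
∂2: piv[dhj,dhn,dht,djk,djn,djt,djv,djw,dkm,dkn,dkt,dkv,dky,dmn,dmw,dmy,dnt,dnw,dny,hjv,hkw,hmn,hmv,hnv,htv,jmt,jmv,jtw,jvw,mty,mvy,mwy] rk=32  ker:hjn,hjt,jkv,jmw,jtv,kmn,kmy,kny,mnv,mnw,mny,mtw,mvw,ntw,nty,nwy,tvw,tvy,twy,vwy
∂3: piv[dkmn,dkmy,dkny,dmny,hjtv,hmnv,jmtw,jmvw,jtvw,mtwy,mvwy,ntwy,tvwy] rk=13  ker:kmny
b_3=(14−13)−0=1

b_3=1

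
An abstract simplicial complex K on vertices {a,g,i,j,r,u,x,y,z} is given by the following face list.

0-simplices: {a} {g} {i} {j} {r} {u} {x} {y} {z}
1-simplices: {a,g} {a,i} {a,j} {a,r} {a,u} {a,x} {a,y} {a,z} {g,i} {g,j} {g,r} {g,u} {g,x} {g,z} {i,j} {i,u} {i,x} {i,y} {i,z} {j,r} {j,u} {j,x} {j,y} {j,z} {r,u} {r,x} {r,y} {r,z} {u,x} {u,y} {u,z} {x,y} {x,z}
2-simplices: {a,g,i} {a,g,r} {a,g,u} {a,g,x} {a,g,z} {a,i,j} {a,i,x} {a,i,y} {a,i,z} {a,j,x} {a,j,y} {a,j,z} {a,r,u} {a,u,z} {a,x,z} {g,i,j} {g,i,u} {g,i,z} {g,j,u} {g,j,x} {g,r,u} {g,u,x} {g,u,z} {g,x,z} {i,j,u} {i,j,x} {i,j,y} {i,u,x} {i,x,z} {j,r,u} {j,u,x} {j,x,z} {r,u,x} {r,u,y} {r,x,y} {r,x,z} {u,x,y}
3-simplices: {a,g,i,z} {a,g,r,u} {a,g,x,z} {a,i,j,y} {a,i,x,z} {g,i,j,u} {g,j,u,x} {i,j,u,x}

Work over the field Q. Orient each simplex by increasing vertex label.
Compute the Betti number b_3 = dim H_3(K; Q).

n_0=9 n_1=33 n_2=37 n_3=8  [Q]
∂1: piv[ag,ai,aj,ar,au,ax,ay,az] rk=8  ker:gi,gj,gr,gu,gx,gz,ij,iu,ix,iy,iz,jr,ju,jx,jy,jz,ru,rx,ry,rz,ux,uy,uz,xy,xz
∂2: piv[agi,agr,agu,agx,agz,aij,aix,aiy,aiz,ajx,ajy,ajz,aru,auz,axz,gij,giu,gju,gux,jru,rux,ruy,rxy,rxz] rk=24  ker:giz,gjx,gru,guz,gxz,iju,ijx,ijy,iux,ixz,jux,jxz,uxy
∂3: piv[agiz,agru,agxz,aijy,aixz,giju,gjux,ijux] rk=8
b_3=(8−8)−0=0

b_3=0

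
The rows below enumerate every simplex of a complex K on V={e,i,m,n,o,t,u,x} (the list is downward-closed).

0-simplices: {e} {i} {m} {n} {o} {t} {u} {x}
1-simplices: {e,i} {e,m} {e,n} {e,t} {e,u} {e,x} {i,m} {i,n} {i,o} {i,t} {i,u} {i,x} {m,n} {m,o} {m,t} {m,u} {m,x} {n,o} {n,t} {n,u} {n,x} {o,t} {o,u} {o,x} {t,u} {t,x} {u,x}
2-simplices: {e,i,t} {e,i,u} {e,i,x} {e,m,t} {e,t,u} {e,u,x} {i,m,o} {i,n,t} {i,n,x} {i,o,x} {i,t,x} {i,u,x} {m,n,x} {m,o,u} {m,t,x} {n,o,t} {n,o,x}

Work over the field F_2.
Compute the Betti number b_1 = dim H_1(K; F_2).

n_0=8 n_1=27 n_2=17  [Z2]
∂1: piv[ei,em,en,et,eu,ex,io] rk=7  ker:im,in,it,iu,ix,mn,mo,mt,mu,mx,no,nt,nu,nx,ot,ou,ox,tu,tx,ux
∂2: piv[eit,eiu,eix,emt,etu,eux,imo,int,inx,iox,itx,mnx,mou,mtx,not,nox] rk=16  ker:iux
b_1=(27−7)−16=4

b_1=4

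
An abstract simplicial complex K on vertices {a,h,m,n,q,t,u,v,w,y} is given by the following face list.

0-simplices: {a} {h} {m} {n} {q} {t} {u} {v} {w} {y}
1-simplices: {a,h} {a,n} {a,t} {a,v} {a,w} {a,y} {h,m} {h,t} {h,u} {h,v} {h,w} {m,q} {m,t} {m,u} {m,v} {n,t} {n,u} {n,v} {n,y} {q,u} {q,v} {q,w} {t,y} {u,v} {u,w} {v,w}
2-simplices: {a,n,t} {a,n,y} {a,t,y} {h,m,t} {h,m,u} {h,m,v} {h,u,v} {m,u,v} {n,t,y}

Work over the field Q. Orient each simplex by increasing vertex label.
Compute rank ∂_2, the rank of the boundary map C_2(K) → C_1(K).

n_0=10 n_1=26 n_2=9  [Q]
∂1: piv[ah,an,at,av,aw,ay,hm,hu,mq] rk=9  ker:ht,hv,hw,mt,mu,mv,nt,nu,nv,ny,qu,qv,qw,ty,uv,uw,vw
∂2: piv[ant,any,aty,hmt,hmu,hmv,huv] rk=7  ker:muv,nty
rk∂_2=7

rank∂_2=7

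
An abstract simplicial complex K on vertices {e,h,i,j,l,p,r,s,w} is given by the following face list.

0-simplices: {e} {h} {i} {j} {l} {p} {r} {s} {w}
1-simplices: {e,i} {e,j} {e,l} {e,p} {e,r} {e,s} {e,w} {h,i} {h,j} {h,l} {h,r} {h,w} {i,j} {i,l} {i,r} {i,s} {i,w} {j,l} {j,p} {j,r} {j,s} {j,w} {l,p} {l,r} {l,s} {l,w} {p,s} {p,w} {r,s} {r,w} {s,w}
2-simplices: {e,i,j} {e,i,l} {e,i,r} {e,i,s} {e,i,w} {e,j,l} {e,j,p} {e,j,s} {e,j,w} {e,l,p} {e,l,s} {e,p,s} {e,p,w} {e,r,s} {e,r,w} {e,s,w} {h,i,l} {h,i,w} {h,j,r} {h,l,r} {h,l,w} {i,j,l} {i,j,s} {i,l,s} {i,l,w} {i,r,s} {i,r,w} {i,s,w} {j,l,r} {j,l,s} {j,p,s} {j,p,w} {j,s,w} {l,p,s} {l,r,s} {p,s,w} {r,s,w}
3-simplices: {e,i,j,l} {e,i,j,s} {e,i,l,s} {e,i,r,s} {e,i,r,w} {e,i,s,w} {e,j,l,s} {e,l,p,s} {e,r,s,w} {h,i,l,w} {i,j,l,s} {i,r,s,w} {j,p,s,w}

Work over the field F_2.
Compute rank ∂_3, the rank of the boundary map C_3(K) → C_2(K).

rank∂_3=11

n_0=9 n_1=31 n_2=37 n_3=13  [Z2]
∂1: piv[ei,ej,el,ep,er,es,ew,hi] rk=8  ker:hj,hl,hr,hw,ij,il,ir,is,iw,jl,jp,jr,js,jw,lp,lr,ls,lw,ps,pw,rs,rw,sw
∂2: piv[eij,eil,eir,eis,eiw,ejl,ejp,ejs,ejw,elp,els,eps,epw,ers,erw,esw,hil,hiw,hjr,hlr,hlw,jlr,lrs] rk=23  ker:ijl,ijs,ils,ilw,irs,irw,isw,jls,jps,jpw,jsw,lps,psw,rsw
∂3: piv[eijl,eijs,eils,eirs,eirw,eisw,ejls,elps,ersw,hilw,jpsw] rk=11  ker:ijls,irsw
rk∂_3=11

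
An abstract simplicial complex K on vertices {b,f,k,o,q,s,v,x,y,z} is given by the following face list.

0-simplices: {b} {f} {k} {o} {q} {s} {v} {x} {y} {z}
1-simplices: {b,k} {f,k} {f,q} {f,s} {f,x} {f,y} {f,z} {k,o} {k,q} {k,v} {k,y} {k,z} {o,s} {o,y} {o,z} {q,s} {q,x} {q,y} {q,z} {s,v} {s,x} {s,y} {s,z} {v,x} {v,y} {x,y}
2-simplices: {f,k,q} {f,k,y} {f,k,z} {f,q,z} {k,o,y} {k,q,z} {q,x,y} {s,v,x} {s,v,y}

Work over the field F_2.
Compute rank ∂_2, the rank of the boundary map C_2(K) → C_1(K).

n_0=10 n_1=26 n_2=9  [Z2]
∂1: piv[bk,fk,fq,fs,fx,fy,fz,ko,kv] rk=9  ker:kq,ky,kz,os,oy,oz,qs,qx,qy,qz,sv,sx,sy,sz,vx,vy,xy
∂2: piv[fkq,fky,fkz,fqz,koy,qxy,svx,svy] rk=8  ker:kqz
rk∂_2=8

rank∂_2=8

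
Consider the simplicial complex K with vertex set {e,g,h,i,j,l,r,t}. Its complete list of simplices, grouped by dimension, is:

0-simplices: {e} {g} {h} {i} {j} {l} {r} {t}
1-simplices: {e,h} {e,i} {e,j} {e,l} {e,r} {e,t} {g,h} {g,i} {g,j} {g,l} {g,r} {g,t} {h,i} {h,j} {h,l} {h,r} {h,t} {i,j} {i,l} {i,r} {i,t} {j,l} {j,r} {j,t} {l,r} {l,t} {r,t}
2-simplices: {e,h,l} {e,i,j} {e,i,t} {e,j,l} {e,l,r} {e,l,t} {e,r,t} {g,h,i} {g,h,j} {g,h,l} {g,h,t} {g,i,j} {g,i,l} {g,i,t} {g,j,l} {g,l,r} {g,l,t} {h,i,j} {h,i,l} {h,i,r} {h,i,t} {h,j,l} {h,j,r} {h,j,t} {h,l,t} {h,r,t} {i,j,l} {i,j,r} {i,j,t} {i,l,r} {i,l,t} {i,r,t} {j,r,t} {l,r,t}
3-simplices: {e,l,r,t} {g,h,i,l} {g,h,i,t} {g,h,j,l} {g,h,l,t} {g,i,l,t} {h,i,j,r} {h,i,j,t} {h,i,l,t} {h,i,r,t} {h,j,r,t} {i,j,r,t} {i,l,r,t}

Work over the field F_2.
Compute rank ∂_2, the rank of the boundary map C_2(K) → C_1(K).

n_0=8 n_1=27 n_2=34 n_3=13  [Z2]
∂1: piv[eh,ei,ej,el,er,et,gh] rk=7  ker:gi,gj,gl,gr,gt,hi,hj,hl,hr,ht,ij,il,ir,it,jl,jr,jt,lr,lt,rt
∂2: piv[ehl,eij,eit,ejl,elr,elt,ert,ghi,ghj,ghl,ght,gij,gil,git,gjl,glr,hir,hjr,hjt,hrt] rk=20  ker:glt,hij,hil,hit,hjl,hlt,ijl,ijr,ijt,ilr,ilt,irt,jrt,lrt
∂3: piv[elrt,ghil,ghit,ghjl,ghlt,gilt,hijr,hijt,hirt,hjrt,ilrt] rk=11  ker:hilt,ijrt
rk∂_2=20

rank∂_2=20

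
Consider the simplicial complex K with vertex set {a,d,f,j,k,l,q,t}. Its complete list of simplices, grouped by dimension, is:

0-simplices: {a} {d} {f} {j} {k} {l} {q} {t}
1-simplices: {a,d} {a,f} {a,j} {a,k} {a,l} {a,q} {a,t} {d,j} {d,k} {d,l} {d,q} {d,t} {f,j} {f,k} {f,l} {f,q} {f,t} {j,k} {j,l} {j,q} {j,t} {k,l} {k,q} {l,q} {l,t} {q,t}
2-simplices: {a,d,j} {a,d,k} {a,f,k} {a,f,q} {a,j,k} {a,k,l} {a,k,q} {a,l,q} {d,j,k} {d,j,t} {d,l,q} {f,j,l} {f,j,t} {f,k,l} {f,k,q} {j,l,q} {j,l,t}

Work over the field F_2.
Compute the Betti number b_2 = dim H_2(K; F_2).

n_0=8 n_1=26 n_2=17  [Z2]
∂1: piv[ad,af,aj,ak,al,aq,at] rk=7  ker:dj,dk,dl,dq,dt,fj,fk,fl,fq,ft,jk,jl,jq,jt,kl,kq,lq,lt,qt
∂2: piv[adj,adk,afk,afq,ajk,akl,akq,alq,djt,dlq,fjl,fjt,fkl,jlq,jlt] rk=15  ker:djk,fkq
b_2=(17−15)−0=2

b_2=2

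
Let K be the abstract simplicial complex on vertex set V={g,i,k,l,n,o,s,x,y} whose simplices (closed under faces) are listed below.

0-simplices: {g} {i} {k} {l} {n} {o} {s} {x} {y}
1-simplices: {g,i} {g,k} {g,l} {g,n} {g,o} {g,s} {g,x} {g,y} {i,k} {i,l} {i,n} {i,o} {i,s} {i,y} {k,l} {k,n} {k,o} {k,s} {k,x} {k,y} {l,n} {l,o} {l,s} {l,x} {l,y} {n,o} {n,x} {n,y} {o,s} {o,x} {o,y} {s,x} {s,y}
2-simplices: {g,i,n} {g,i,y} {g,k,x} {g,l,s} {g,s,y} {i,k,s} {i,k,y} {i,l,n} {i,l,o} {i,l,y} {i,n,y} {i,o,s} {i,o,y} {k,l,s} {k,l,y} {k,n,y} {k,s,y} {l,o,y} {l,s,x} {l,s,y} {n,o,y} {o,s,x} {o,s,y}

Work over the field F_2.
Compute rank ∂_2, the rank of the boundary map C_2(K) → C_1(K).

rank∂_2=20

n_0=9 n_1=33 n_2=23  [Z2]
∂1: piv[gi,gk,gl,gn,go,gs,gx,gy] rk=8  ker:ik,il,in,io,is,iy,kl,kn,ko,ks,kx,ky,ln,lo,ls,lx,ly,no,nx,ny,os,ox,oy,sx,sy
∂2: piv[gin,giy,gkx,gls,gsy,iks,iky,iln,ilo,ily,iny,ios,ioy,kls,kly,kny,ksy,lsx,noy,osx] rk=20  ker:loy,lsy,osy
rk∂_2=20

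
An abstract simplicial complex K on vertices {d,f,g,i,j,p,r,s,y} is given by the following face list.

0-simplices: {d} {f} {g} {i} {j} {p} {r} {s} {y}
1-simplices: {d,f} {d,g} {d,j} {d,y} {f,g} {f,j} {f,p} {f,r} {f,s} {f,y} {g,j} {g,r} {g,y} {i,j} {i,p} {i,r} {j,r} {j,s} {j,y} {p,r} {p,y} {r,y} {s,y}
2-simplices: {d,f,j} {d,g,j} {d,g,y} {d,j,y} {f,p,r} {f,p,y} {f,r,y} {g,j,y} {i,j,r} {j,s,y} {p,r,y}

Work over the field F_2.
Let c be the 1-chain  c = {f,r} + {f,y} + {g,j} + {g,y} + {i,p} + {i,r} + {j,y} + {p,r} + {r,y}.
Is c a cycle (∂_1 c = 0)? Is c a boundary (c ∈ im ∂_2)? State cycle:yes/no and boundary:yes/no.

cycle:yes boundary:no

n_0=9 n_1=23 n_2=11  [Z2]
∂1: piv[df,dg,dj,dy,fp,fr,fs,ij] rk=8  ker:fg,fj,fy,gj,gr,gy,ip,ir,jr,js,jy,pr,py,ry,sy
∂2: piv[dfj,dgj,dgy,djy,fpr,fpy,fry,ijr,jsy] rk=9  ker:gjy,pry
∂1c = 0
c vs im∂2: residual ≠ 0 ⇒ not boundary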